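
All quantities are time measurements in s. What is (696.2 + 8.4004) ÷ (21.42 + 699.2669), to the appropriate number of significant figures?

696.2 + 8.4004 = 704.6004, limited to 1 d.p. → 4 s.f.; 21.42 + 699.2669 = 720.6869, limited to 2 d.p. → 5 s.f.
Carrying full precision, 704.6004 ÷ 720.6869 = 0.977678933806…; keep min(4, 5) = 4 s.f.
Rounded to 4 significant figures: 0.9777.

0.9777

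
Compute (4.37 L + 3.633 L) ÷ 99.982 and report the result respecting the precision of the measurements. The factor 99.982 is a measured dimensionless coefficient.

0.0800 L

4.37 L + 3.633 L = 8.003 L; the sum is limited to 2 decimal places (3 s.f.).
Carrying full precision, 8.003 ÷ 99.982 = 0.0800444079934… L; 99.982 has 5 s.f., so the result keeps min(3, 5) = 3 s.f.
Rounded to 3 significant figures: 0.0800 L.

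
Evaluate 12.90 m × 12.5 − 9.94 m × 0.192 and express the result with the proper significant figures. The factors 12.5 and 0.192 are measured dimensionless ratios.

159 m

12.90 × 12.5 = 161.25 → 1.61 × 10^2 m (3 s.f., last digit at the 10^0 place).
9.94 × 0.192 = 1.90848 → 1.91 m (3 s.f., last digit at the 10^-2 place).
Difference: 159.34152 m; keep the coarser place, 10^0.
Result: 159 m.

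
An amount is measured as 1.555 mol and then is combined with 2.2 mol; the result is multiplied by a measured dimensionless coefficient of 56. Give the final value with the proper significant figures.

2.1 × 10² mol

1.555 mol + 2.2 mol = 3.755 mol; the sum is limited to 1 decimal place (2 s.f.).
Carrying full precision, 3.755 × 56 = 210.28 mol; 56 has 2 s.f., so the result keeps min(2, 2) = 2 s.f.
Rounded to 2 significant figures: 2.1 × 10² mol.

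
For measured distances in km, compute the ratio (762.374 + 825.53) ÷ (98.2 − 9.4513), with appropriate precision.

762.374 + 825.53 = 1587.904, limited to 2 d.p. → 6 s.f.; 98.2 − 9.4513 = 88.7487, limited to 1 d.p. → 3 s.f.
Carrying full precision, 1587.904 ÷ 88.7487 = 17.8921381384…; keep min(6, 3) = 3 s.f.
Rounded to 3 significant figures: 17.9.

17.9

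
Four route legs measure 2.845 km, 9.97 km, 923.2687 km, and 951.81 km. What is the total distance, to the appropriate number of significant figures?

2.845 km + 9.97 km + 923.2687 km + 951.81 km = 1887.8937 km.
Addition/subtraction keeps the fewest decimal places: 2.845 → 3 decimal places, 9.97 → 2 decimal places, 923.2687 → 4 decimal places, 951.81 → 2 decimal places; limit is 2.
Rounded to 2 decimal places: 1.88789 × 10³ km.

1.88789 × 10³ km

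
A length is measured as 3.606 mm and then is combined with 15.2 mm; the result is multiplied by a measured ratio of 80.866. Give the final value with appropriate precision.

1.52 × 10³ mm

3.606 mm + 15.2 mm = 18.806 mm; the sum is limited to 1 decimal place (3 s.f.).
Carrying full precision, 18.806 × 80.866 = 1520.765996 mm; 80.866 has 5 s.f., so the result keeps min(3, 5) = 3 s.f.
Rounded to 3 significant figures: 1.52 × 10³ mm.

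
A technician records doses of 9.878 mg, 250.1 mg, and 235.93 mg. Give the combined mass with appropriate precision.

495.9 mg

9.878 mg + 250.1 mg + 235.93 mg = 495.908 mg.
Addition/subtraction keeps the fewest decimal places: 9.878 → 3 decimal places, 250.1 → 1 decimal place, 235.93 → 2 decimal places; limit is 1.
Rounded to 1 decimal place: 495.9 mg.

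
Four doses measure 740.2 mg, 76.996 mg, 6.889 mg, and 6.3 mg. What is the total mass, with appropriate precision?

830.4 mg

740.2 mg + 76.996 mg + 6.889 mg + 6.3 mg = 830.385 mg.
Addition/subtraction keeps the fewest decimal places: 740.2 → 1 decimal place, 76.996 → 3 decimal places, 6.889 → 3 decimal places, 6.3 → 1 decimal place; limit is 1.
Rounded to 1 decimal place: 830.4 mg.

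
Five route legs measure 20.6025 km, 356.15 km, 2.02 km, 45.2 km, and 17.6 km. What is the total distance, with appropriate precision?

20.6025 km + 356.15 km + 2.02 km + 45.2 km + 17.6 km = 441.5725 km.
Addition/subtraction keeps the fewest decimal places: 20.6025 → 4 decimal places, 356.15 → 2 decimal places, 2.02 → 2 decimal places, 45.2 → 1 decimal place, 17.6 → 1 decimal place; limit is 1.
Rounded to 1 decimal place: 441.6 km.

441.6 km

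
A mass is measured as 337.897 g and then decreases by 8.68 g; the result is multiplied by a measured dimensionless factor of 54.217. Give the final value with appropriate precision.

17849 g

337.897 g − 8.68 g = 329.217 g; the difference is limited to 2 decimal places (5 s.f.).
Carrying full precision, 329.217 × 54.217 = 17849.158089 g; 54.217 has 5 s.f., so the result keeps min(5, 5) = 5 s.f.
Rounded to 5 significant figures: 17849 g.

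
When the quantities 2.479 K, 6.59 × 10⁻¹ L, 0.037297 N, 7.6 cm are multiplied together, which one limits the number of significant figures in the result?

2.479 K → 4 s.f.; 6.59 × 10⁻¹ L → 3 s.f.; 0.037297 N → 5 s.f.; 7.6 cm → 2 s.f.
The fewest is 2 significant figures, from 7.6 cm.

7.6 cm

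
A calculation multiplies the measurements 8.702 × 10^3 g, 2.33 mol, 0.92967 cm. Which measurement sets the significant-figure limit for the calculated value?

8.702 × 10^3 g → 4 s.f.; 2.33 mol → 3 s.f.; 0.92967 cm → 5 s.f.
The fewest is 3 significant figures, from 2.33 mol.

2.33 mol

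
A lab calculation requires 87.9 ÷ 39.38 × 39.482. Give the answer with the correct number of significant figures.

88.1

87.9 ÷ 39.38 × 39.482 = 88.1276739462…
Multiplication/division keeps the fewest significant figures: 87.9 → 3 s.f., 39.38 → 4 s.f., 39.482 → 5 s.f.; limit is 3.
Rounded to 3 significant figures: 88.1.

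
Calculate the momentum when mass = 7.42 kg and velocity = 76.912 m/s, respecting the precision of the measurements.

5.71 × 10² kg·m/s

momentum = 7.42 kg × 76.912 m/s = 570.68704 kg·m/s.
7.42 has 3 significant figures; 76.912 has 5.
Division/multiplication keeps the fewest: 3 significant figures.
Rounded: 5.71 × 10² kg·m/s.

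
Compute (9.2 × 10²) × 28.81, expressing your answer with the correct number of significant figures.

2.7 × 10⁴

(9.2 × 10²) × 28.81 = 26505.2
Multiplication/division keeps the fewest significant figures: 9.2 × 10² → 2 s.f., 28.81 → 4 s.f.; limit is 2.
Rounded to 2 significant figures: 2.7 × 10⁴.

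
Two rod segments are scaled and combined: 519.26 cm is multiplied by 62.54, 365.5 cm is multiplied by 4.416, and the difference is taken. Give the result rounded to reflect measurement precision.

519.26 × 62.54 = 32474.5204 → 3.247 × 10^4 cm (4 s.f., last digit at the 10^1 place).
365.5 × 4.416 = 1614.048 → 1614 cm (4 s.f., last digit at the 10^0 place).
Difference: 30860.4724 cm; keep the coarser place, 10^1.
Result: 3.086 × 10^4 cm.

3.086 × 10^4 cm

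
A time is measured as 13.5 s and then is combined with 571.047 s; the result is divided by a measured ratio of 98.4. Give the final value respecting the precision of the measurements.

13.5 s + 571.047 s = 584.547 s; the sum is limited to 1 decimal place (4 s.f.).
Carrying full precision, 584.547 ÷ 98.4 = 5.94051829268… s; 98.4 has 3 s.f., so the result keeps min(4, 3) = 3 s.f.
Rounded to 3 significant figures: 5.94 s.

5.94 s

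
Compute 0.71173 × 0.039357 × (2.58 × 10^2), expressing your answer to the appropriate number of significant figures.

0.71173 × 0.039357 × (2.58 × 10^2) = 7.22698186338
Multiplication/division keeps the fewest significant figures: 0.71173 → 5 s.f., 0.039357 → 5 s.f., 2.58 × 10^2 → 3 s.f.; limit is 3.
Rounded to 3 significant figures: 7.23.

7.23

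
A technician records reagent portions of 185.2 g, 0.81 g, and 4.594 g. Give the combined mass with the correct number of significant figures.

190.6 g

185.2 g + 0.81 g + 4.594 g = 190.604 g.
Addition/subtraction keeps the fewest decimal places: 185.2 → 1 decimal place, 0.81 → 2 decimal places, 4.594 → 3 decimal places; limit is 1.
Rounded to 1 decimal place: 190.6 g.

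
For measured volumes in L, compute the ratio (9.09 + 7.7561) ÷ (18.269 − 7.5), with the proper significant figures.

1.56

9.09 + 7.7561 = 16.8461, limited to 2 d.p. → 4 s.f.; 18.269 − 7.5 = 10.769, limited to 1 d.p. → 3 s.f.
Carrying full precision, 16.8461 ÷ 10.769 = 1.56431423531…; keep min(4, 3) = 3 s.f.
Rounded to 3 significant figures: 1.56.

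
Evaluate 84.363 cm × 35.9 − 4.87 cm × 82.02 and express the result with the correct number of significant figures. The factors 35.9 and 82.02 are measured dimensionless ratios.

84.363 × 35.9 = 3028.6317 → 3.03 × 10^3 cm (3 s.f., last digit at the 10^1 place).
4.87 × 82.02 = 399.4374 → 399 cm (3 s.f., last digit at the 10^0 place).
Difference: 2629.1943 cm; keep the coarser place, 10^1.
Result: 2.63 × 10^3 cm.

2.63 × 10^3 cm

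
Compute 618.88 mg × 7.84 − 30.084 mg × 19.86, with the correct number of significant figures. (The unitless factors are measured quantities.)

4.25 × 10³ mg

618.88 × 7.84 = 4852.0192 → 4.85 × 10³ mg (3 s.f., last digit at the 10^1 place).
30.084 × 19.86 = 597.46824 → 597.5 mg (4 s.f., last digit at the 10^-1 place).
Difference: 4254.55096 mg; keep the coarser place, 10^1.
Result: 4.25 × 10³ mg.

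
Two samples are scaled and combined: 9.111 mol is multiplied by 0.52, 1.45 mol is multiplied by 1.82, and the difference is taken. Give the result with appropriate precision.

2.1 mol

9.111 × 0.52 = 4.73772 → 4.7 mol (2 s.f., last digit at the 10^-1 place).
1.45 × 1.82 = 2.639 → 2.64 mol (3 s.f., last digit at the 10^-2 place).
Difference: 2.09872 mol; keep the coarser place, 10^-1.
Result: 2.1 mol.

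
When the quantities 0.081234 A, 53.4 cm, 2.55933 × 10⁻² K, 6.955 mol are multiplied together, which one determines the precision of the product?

53.4 cm

0.081234 A → 5 s.f.; 53.4 cm → 3 s.f.; 2.55933 × 10⁻² K → 6 s.f.; 6.955 mol → 4 s.f.
The fewest is 3 significant figures, from 53.4 cm.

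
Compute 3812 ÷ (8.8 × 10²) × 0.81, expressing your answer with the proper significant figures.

3812 ÷ (8.8 × 10²) × 0.81 = 3.50877272727…
Multiplication/division keeps the fewest significant figures: 3812 → 4 s.f., 8.8 × 10² → 2 s.f., 0.81 → 2 s.f.; limit is 2.
Rounded to 2 significant figures: 3.5.

3.5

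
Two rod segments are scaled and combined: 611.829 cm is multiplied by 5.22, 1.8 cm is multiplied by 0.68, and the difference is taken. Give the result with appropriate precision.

611.829 × 5.22 = 3193.74738 → 3.19 × 10^3 cm (3 s.f., last digit at the 10^1 place).
1.8 × 0.68 = 1.224 → 1.2 cm (2 s.f., last digit at the 10^-1 place).
Difference: 3192.52338 cm; keep the coarser place, 10^1.
Result: 3.19 × 10^3 cm.

3.19 × 10^3 cm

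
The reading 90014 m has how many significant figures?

90014: zeros between nonzero digits are significant.

5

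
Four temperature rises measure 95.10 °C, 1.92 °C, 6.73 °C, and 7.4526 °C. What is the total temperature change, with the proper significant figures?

95.10 °C + 1.92 °C + 6.73 °C + 7.4526 °C = 111.2026 °C.
Addition/subtraction keeps the fewest decimal places: 95.10 → 2 decimal places, 1.92 → 2 decimal places, 6.73 → 2 decimal places, 7.4526 → 4 decimal places; limit is 2.
Rounded to 2 decimal places: 111.20 °C.

111.20 °C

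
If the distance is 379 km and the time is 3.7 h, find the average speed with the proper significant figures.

average speed = 379 km ÷ 3.7 h = 102.432432432… km/h.
379 has 3 significant figures; 3.7 has 2.
Division/multiplication keeps the fewest: 2 significant figures.
Rounded: 1.0 × 10² km/h.

1.0 × 10² km/h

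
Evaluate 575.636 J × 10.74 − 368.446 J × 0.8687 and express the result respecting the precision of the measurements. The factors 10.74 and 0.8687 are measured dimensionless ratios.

5862 J

575.636 × 10.74 = 6182.33064 → 6182 J (4 s.f., last digit at the 10^0 place).
368.446 × 0.8687 = 320.0690402 → 320.1 J (4 s.f., last digit at the 10^-1 place).
Difference: 5862.2615998 J; keep the coarser place, 10^0.
Result: 5862 J.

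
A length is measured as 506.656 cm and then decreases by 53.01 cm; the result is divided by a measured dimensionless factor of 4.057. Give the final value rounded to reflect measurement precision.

111.8 cm

506.656 cm − 53.01 cm = 453.646 cm; the difference is limited to 2 decimal places (5 s.f.).
Carrying full precision, 453.646 ÷ 4.057 = 111.818092186… cm; 4.057 has 4 s.f., so the result keeps min(5, 4) = 4 s.f.
Rounded to 4 significant figures: 111.8 cm.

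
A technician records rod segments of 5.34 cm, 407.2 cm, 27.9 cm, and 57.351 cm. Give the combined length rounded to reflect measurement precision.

5.34 cm + 407.2 cm + 27.9 cm + 57.351 cm = 497.791 cm.
Addition/subtraction keeps the fewest decimal places: 5.34 → 2 decimal places, 407.2 → 1 decimal place, 27.9 → 1 decimal place, 57.351 → 3 decimal places; limit is 1.
Rounded to 1 decimal place: 497.8 cm.

497.8 cm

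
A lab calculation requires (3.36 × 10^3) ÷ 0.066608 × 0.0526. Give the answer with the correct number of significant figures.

(3.36 × 10^3) ÷ 0.066608 × 0.0526 = 2653.37496997…
Multiplication/division keeps the fewest significant figures: 3.36 × 10^3 → 3 s.f., 0.066608 → 5 s.f., 0.0526 → 3 s.f.; limit is 3.
Rounded to 3 significant figures: 2.65 × 10^3.

2.65 × 10^3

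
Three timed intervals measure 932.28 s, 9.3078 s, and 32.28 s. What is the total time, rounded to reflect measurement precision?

932.28 s + 9.3078 s + 32.28 s = 973.8678 s.
Addition/subtraction keeps the fewest decimal places: 932.28 → 2 decimal places, 9.3078 → 4 decimal places, 32.28 → 2 decimal places; limit is 2.
Rounded to 2 decimal places: 973.87 s.

973.87 s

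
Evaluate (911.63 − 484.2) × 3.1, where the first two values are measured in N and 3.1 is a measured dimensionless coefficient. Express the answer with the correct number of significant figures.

1.3 × 10³ N

911.63 N − 484.2 N = 427.43 N; the difference is limited to 1 decimal place (4 s.f.).
Carrying full precision, 427.43 × 3.1 = 1325.033 N; 3.1 has 2 s.f., so the result keeps min(4, 2) = 2 s.f.
Rounded to 2 significant figures: 1.3 × 10³ N.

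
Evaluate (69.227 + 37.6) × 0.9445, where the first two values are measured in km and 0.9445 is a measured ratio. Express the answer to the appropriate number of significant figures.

100.9 km

69.227 km + 37.6 km = 106.827 km; the sum is limited to 1 decimal place (4 s.f.).
Carrying full precision, 106.827 × 0.9445 = 100.8981015 km; 0.9445 has 4 s.f., so the result keeps min(4, 4) = 4 s.f.
Rounded to 4 significant figures: 100.9 km.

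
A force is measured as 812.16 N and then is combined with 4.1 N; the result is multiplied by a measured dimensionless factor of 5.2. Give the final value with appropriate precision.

812.16 N + 4.1 N = 816.26 N; the sum is limited to 1 decimal place (4 s.f.).
Carrying full precision, 816.26 × 5.2 = 4244.552 N; 5.2 has 2 s.f., so the result keeps min(4, 2) = 2 s.f.
Rounded to 2 significant figures: 4.2 × 10^3 N.

4.2 × 10^3 N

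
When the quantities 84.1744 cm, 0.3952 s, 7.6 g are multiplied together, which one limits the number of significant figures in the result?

7.6 g

84.1744 cm → 6 s.f.; 0.3952 s → 4 s.f.; 7.6 g → 2 s.f.
The fewest is 2 significant figures, from 7.6 g.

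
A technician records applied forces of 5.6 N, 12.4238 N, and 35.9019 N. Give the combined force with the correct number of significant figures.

5.6 N + 12.4238 N + 35.9019 N = 53.9257 N.
Addition/subtraction keeps the fewest decimal places: 5.6 → 1 decimal place, 12.4238 → 4 decimal places, 35.9019 → 4 decimal places; limit is 1.
Rounded to 1 decimal place: 53.9 N.

53.9 N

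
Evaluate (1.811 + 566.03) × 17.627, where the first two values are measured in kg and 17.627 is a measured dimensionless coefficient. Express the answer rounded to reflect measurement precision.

10009 kg

1.811 kg + 566.03 kg = 567.841 kg; the sum is limited to 2 decimal places (5 s.f.).
Carrying full precision, 567.841 × 17.627 = 10009.333307 kg; 17.627 has 5 s.f., so the result keeps min(5, 5) = 5 s.f.
Rounded to 5 significant figures: 10009 kg.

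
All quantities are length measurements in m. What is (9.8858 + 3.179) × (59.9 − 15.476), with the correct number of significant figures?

9.8858 + 3.179 = 13.0648, limited to 3 d.p. → 5 s.f.; 59.9 − 15.476 = 44.424, limited to 1 d.p. → 3 s.f.
Carrying full precision, 13.0648 × 44.424 = 580.3906752; keep min(5, 3) = 3 s.f.
Rounded to 3 significant figures: 5.80 × 10² m².

5.80 × 10² m²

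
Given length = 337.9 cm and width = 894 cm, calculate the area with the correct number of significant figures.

3.02 × 10⁵ cm²

area = 337.9 cm × 894 cm = 302082.6 cm².
337.9 has 4 significant figures; 894 has 3.
Division/multiplication keeps the fewest: 3 significant figures.
Rounded: 3.02 × 10⁵ cm².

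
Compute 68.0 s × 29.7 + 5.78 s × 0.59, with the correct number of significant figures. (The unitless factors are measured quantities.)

68.0 × 29.7 = 2019.6 → 2.02 × 10^3 s (3 s.f., last digit at the 10^1 place).
5.78 × 0.59 = 3.4102 → 3.4 s (2 s.f., last digit at the 10^-1 place).
Sum: 2023.0102 s; keep the coarser place, 10^1.
Result: 2.02 × 10^3 s.

2.02 × 10^3 s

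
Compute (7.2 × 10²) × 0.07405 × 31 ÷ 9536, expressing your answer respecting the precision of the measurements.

(7.2 × 10²) × 0.07405 × 31 ÷ 9536 = 0.173321728188…
Multiplication/division keeps the fewest significant figures: 7.2 × 10² → 2 s.f., 0.07405 → 4 s.f., 31 → 2 s.f., 9536 → 4 s.f.; limit is 2.
Rounded to 2 significant figures: 0.17.

0.17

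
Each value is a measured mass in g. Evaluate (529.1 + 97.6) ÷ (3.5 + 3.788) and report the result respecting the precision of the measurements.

529.1 + 97.6 = 626.7, limited to 1 d.p. → 4 s.f.; 3.5 + 3.788 = 7.288, limited to 1 d.p. → 2 s.f.
Carrying full precision, 626.7 ÷ 7.288 = 85.9906695939…; keep min(4, 2) = 2 s.f.
Rounded to 2 significant figures: 86.

86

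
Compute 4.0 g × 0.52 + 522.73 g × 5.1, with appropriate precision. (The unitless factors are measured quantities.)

4.0 × 0.52 = 2.08 → 2.1 g (2 s.f., last digit at the 10^-1 place).
522.73 × 5.1 = 2665.923 → 2.7 × 10³ g (2 s.f., last digit at the 10^2 place).
Sum: 2668.003 g; keep the coarser place, 10^2.
Result: 2.7 × 10³ g.

2.7 × 10³ g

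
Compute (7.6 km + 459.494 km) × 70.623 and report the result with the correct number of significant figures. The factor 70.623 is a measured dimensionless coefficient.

3.299 × 10⁴ km

7.6 km + 459.494 km = 467.094 km; the sum is limited to 1 decimal place (4 s.f.).
Carrying full precision, 467.094 × 70.623 = 32987.579562 km; 70.623 has 5 s.f., so the result keeps min(4, 5) = 4 s.f.
Rounded to 4 significant figures: 3.299 × 10⁴ km.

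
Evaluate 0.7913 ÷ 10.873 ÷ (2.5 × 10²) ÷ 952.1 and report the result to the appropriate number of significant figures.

3.1 × 10⁻⁷

0.7913 ÷ 10.873 ÷ (2.5 × 10²) ÷ 952.1 = 3.05751927712 × 10^-7…
Multiplication/division keeps the fewest significant figures: 0.7913 → 4 s.f., 10.873 → 5 s.f., 2.5 × 10² → 2 s.f., 952.1 → 4 s.f.; limit is 2.
Rounded to 2 significant figures: 3.1 × 10⁻⁷.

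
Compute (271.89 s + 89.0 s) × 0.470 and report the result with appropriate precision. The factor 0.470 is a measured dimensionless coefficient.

271.89 s + 89.0 s = 360.89 s; the sum is limited to 1 decimal place (4 s.f.).
Carrying full precision, 360.89 × 0.470 = 169.6183 s; 0.470 has 3 s.f., so the result keeps min(4, 3) = 3 s.f.
Rounded to 3 significant figures: 170. s.

170. s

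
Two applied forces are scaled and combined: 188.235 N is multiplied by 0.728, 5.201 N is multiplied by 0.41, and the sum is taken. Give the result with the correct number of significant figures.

188.235 × 0.728 = 137.03508 → 137 N (3 s.f., last digit at the 10^0 place).
5.201 × 0.41 = 2.13241 → 2.1 N (2 s.f., last digit at the 10^-1 place).
Sum: 139.16749 N; keep the coarser place, 10^0.
Result: 139 N.

139 N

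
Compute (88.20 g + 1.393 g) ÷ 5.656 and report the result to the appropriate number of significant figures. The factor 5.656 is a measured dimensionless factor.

15.84 g

88.20 g + 1.393 g = 89.593 g; the sum is limited to 2 decimal places (4 s.f.).
Carrying full precision, 89.593 ÷ 5.656 = 15.8403465347… g; 5.656 has 4 s.f., so the result keeps min(4, 4) = 4 s.f.
Rounded to 4 significant figures: 15.84 g.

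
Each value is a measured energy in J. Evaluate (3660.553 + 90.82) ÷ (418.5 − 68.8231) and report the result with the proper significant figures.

10.73

3660.553 + 90.82 = 3751.373, limited to 2 d.p. → 6 s.f.; 418.5 − 68.8231 = 349.6769, limited to 1 d.p. → 4 s.f.
Carrying full precision, 3751.373 ÷ 349.6769 = 10.7281121515…; keep min(6, 4) = 4 s.f.
Rounded to 4 significant figures: 10.73.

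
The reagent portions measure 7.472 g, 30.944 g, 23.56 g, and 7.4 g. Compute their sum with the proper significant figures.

7.472 g + 30.944 g + 23.56 g + 7.4 g = 69.376 g.
Addition/subtraction keeps the fewest decimal places: 7.472 → 3 decimal places, 30.944 → 3 decimal places, 23.56 → 2 decimal places, 7.4 → 1 decimal place; limit is 1.
Rounded to 1 decimal place: 69.4 g.

69.4 g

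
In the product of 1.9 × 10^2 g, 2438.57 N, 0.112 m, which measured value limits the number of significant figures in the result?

1.9 × 10^2 g

1.9 × 10^2 g → 2 s.f.; 2438.57 N → 6 s.f.; 0.112 m → 3 s.f.
The fewest is 2 significant figures, from 1.9 × 10^2 g.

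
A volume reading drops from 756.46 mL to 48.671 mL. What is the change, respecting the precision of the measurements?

756.46 mL − 48.671 mL = 707.789 mL.
Addition/subtraction keeps the fewest decimal places: 756.46 → 2 decimal places, 48.671 → 3 decimal places; limit is 2.
Rounded to 2 decimal places: 707.79 mL.

707.79 mL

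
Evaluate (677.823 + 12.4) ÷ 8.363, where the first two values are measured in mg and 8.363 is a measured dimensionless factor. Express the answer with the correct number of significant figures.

677.823 mg + 12.4 mg = 690.223 mg; the sum is limited to 1 decimal place (4 s.f.).
Carrying full precision, 690.223 ÷ 8.363 = 82.5329427239… mg; 8.363 has 4 s.f., so the result keeps min(4, 4) = 4 s.f.
Rounded to 4 significant figures: 82.53 mg.

82.53 mg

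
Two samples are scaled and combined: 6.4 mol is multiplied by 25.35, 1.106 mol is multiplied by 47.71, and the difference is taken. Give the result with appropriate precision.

1.1 × 10² mol

6.4 × 25.35 = 162.24 → 1.6 × 10² mol (2 s.f., last digit at the 10^1 place).
1.106 × 47.71 = 52.76726 → 52.77 mol (4 s.f., last digit at the 10^-2 place).
Difference: 109.47274 mol; keep the coarser place, 10^1.
Result: 1.1 × 10² mol.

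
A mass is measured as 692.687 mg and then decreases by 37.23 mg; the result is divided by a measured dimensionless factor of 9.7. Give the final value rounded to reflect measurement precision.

68 mg

692.687 mg − 37.23 mg = 655.457 mg; the difference is limited to 2 decimal places (5 s.f.).
Carrying full precision, 655.457 ÷ 9.7 = 67.5728865979… mg; 9.7 has 2 s.f., so the result keeps min(5, 2) = 2 s.f.
Rounded to 2 significant figures: 68 mg.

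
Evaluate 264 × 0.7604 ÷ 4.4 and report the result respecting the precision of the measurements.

46

264 × 0.7604 ÷ 4.4 = 45.624
Multiplication/division keeps the fewest significant figures: 264 → 3 s.f., 0.7604 → 4 s.f., 4.4 → 2 s.f.; limit is 2.
Rounded to 2 significant figures: 46.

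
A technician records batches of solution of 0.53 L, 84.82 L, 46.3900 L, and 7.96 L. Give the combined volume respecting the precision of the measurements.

139.70 L

0.53 L + 84.82 L + 46.3900 L + 7.96 L = 139.7000 L.
Addition/subtraction keeps the fewest decimal places: 0.53 → 2 decimal places, 84.82 → 2 decimal places, 46.3900 → 4 decimal places, 7.96 → 2 decimal places; limit is 2.
Rounded to 2 decimal places: 139.70 L.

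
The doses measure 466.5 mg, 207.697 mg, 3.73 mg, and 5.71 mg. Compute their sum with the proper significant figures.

466.5 mg + 207.697 mg + 3.73 mg + 5.71 mg = 683.637 mg.
Addition/subtraction keeps the fewest decimal places: 466.5 → 1 decimal place, 207.697 → 3 decimal places, 3.73 → 2 decimal places, 5.71 → 2 decimal places; limit is 1.
Rounded to 1 decimal place: 683.6 mg.

683.6 mg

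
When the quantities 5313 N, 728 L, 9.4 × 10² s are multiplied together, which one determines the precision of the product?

9.4 × 10² s

5313 N → 4 s.f.; 728 L → 3 s.f.; 9.4 × 10² s → 2 s.f.
The fewest is 2 significant figures, from 9.4 × 10² s.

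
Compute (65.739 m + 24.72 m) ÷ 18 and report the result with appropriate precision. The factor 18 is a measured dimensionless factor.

5.0 m

65.739 m + 24.72 m = 90.459 m; the sum is limited to 2 decimal places (4 s.f.).
Carrying full precision, 90.459 ÷ 18 = 5.0255 m; 18 has 2 s.f., so the result keeps min(4, 2) = 2 s.f.
Rounded to 2 significant figures: 5.0 m.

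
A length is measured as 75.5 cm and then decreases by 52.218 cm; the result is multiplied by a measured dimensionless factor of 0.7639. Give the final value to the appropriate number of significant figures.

17.8 cm

75.5 cm − 52.218 cm = 23.282 cm; the difference is limited to 1 decimal place (3 s.f.).
Carrying full precision, 23.282 × 0.7639 = 17.7851198 cm; 0.7639 has 4 s.f., so the result keeps min(3, 4) = 3 s.f.
Rounded to 3 significant figures: 17.8 cm.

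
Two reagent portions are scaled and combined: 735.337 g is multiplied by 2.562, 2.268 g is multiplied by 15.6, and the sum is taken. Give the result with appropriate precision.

735.337 × 2.562 = 1883.933394 → 1884 g (4 s.f., last digit at the 10^0 place).
2.268 × 15.6 = 35.3808 → 35.4 g (3 s.f., last digit at the 10^-1 place).
Sum: 1919.314194 g; keep the coarser place, 10^0.
Result: 1.919 × 10³ g.

1.919 × 10³ g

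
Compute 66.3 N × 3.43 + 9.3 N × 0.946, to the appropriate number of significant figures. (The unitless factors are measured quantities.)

66.3 × 3.43 = 227.409 → 227 N (3 s.f., last digit at the 10^0 place).
9.3 × 0.946 = 8.7978 → 8.8 N (2 s.f., last digit at the 10^-1 place).
Sum: 236.2068 N; keep the coarser place, 10^0.
Result: 236 N.

236 N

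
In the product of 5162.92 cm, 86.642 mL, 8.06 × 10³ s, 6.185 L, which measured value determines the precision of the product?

5162.92 cm → 6 s.f.; 86.642 mL → 5 s.f.; 8.06 × 10³ s → 3 s.f.; 6.185 L → 4 s.f.
The fewest is 3 significant figures, from 8.06 × 10³ s.

8.06 × 10³ s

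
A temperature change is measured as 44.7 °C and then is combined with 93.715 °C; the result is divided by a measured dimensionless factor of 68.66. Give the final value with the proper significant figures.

44.7 °C + 93.715 °C = 138.415 °C; the sum is limited to 1 decimal place (4 s.f.).
Carrying full precision, 138.415 ÷ 68.66 = 2.01594815031… °C; 68.66 has 4 s.f., so the result keeps min(4, 4) = 4 s.f.
Rounded to 4 significant figures: 2.016 °C.

2.016 °C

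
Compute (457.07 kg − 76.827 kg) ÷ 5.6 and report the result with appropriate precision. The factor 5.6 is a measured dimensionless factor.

457.07 kg − 76.827 kg = 380.243 kg; the difference is limited to 2 decimal places (5 s.f.).
Carrying full precision, 380.243 ÷ 5.6 = 67.9005357143… kg; 5.6 has 2 s.f., so the result keeps min(5, 2) = 2 s.f.
Rounded to 2 significant figures: 68 kg.

68 kg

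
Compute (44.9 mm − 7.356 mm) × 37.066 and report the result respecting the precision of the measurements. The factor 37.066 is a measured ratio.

44.9 mm − 7.356 mm = 37.544 mm; the difference is limited to 1 decimal place (3 s.f.).
Carrying full precision, 37.544 × 37.066 = 1391.605904 mm; 37.066 has 5 s.f., so the result keeps min(3, 5) = 3 s.f.
Rounded to 3 significant figures: 1.39 × 10^3 mm.

1.39 × 10^3 mm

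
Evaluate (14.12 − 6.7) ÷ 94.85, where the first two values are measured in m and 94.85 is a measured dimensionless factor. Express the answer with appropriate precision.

14.12 m − 6.7 m = 7.42 m; the difference is limited to 1 decimal place (2 s.f.).
Carrying full precision, 7.42 ÷ 94.85 = 0.0782287822878… m; 94.85 has 4 s.f., so the result keeps min(2, 4) = 2 s.f.
Rounded to 2 significant figures: 0.078 m.

0.078 m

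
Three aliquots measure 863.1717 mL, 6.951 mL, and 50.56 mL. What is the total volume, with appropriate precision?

863.1717 mL + 6.951 mL + 50.56 mL = 920.6827 mL.
Addition/subtraction keeps the fewest decimal places: 863.1717 → 4 decimal places, 6.951 → 3 decimal places, 50.56 → 2 decimal places; limit is 2.
Rounded to 2 decimal places: 920.68 mL.

920.68 mL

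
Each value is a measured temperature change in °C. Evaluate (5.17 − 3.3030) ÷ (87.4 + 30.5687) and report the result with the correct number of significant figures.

5.17 − 3.3030 = 1.8670, limited to 2 d.p. → 3 s.f.; 87.4 + 30.5687 = 117.9687, limited to 1 d.p. → 4 s.f.
Carrying full precision, 1.8670 ÷ 117.9687 = 0.0158262318734…; keep min(3, 4) = 3 s.f.
Rounded to 3 significant figures: 0.0158.

0.0158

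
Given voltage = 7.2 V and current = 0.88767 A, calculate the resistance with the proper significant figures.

resistance = 7.2 V ÷ 0.88767 A = 8.11112237656… Ω.
7.2 has 2 significant figures; 0.88767 has 5.
Division/multiplication keeps the fewest: 2 significant figures.
Rounded: 8.1 Ω.

8.1 Ω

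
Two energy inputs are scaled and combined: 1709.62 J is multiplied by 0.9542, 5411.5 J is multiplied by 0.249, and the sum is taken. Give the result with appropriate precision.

2.98 × 10^3 J

1709.62 × 0.9542 = 1631.319404 → 1631 J (4 s.f., last digit at the 10^0 place).
5411.5 × 0.249 = 1347.4635 → 1.35 × 10^3 J (3 s.f., last digit at the 10^1 place).
Sum: 2978.782904 J; keep the coarser place, 10^1.
Result: 2.98 × 10^3 J.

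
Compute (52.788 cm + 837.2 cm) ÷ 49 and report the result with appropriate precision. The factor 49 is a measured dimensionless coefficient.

52.788 cm + 837.2 cm = 889.988 cm; the sum is limited to 1 decimal place (4 s.f.).
Carrying full precision, 889.988 ÷ 49 = 18.1630204082… cm; 49 has 2 s.f., so the result keeps min(4, 2) = 2 s.f.
Rounded to 2 significant figures: 18 cm.

18 cm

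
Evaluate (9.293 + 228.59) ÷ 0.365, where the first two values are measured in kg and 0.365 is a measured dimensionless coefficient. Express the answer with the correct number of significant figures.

9.293 kg + 228.59 kg = 237.883 kg; the sum is limited to 2 decimal places (5 s.f.).
Carrying full precision, 237.883 ÷ 0.365 = 651.734246575… kg; 0.365 has 3 s.f., so the result keeps min(5, 3) = 3 s.f.
Rounded to 3 significant figures: 6.52 × 10^2 kg.

6.52 × 10^2 kg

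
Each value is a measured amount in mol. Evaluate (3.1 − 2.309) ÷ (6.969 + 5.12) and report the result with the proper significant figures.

0.07

3.1 − 2.309 = 0.791, limited to 1 d.p. → 1 s.f.; 6.969 + 5.12 = 12.089, limited to 2 d.p. → 4 s.f.
Carrying full precision, 0.791 ÷ 12.089 = 0.0654313839027…; keep min(1, 4) = 1 s.f.
Rounded to 1 significant figure: 0.07.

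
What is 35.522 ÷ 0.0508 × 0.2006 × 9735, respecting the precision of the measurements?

35.522 ÷ 0.0508 × 0.2006 × 9735 = 1365527.91343…
Multiplication/division keeps the fewest significant figures: 35.522 → 5 s.f., 0.0508 → 3 s.f., 0.2006 → 4 s.f., 9735 → 4 s.f.; limit is 3.
Rounded to 3 significant figures: 1.37 × 10⁶.

1.37 × 10⁶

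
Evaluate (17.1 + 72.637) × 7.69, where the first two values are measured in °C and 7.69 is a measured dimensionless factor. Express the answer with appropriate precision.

690. °C

17.1 °C + 72.637 °C = 89.737 °C; the sum is limited to 1 decimal place (3 s.f.).
Carrying full precision, 89.737 × 7.69 = 690.07753 °C; 7.69 has 3 s.f., so the result keeps min(3, 3) = 3 s.f.
Rounded to 3 significant figures: 690. °C.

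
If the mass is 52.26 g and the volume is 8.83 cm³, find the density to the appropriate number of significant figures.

5.92 g/cm³

density = 52.26 g ÷ 8.83 cm³ = 5.91845979615… g/cm³.
52.26 has 4 significant figures; 8.83 has 3.
Division/multiplication keeps the fewest: 3 significant figures.
Rounded: 5.92 g/cm³.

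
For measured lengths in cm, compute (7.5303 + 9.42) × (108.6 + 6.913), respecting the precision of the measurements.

1958 cm²

7.5303 + 9.42 = 16.9503, limited to 2 d.p. → 4 s.f.; 108.6 + 6.913 = 115.513, limited to 1 d.p. → 4 s.f.
Carrying full precision, 16.9503 × 115.513 = 1957.9800039; keep min(4, 4) = 4 s.f.
Rounded to 4 significant figures: 1958 cm².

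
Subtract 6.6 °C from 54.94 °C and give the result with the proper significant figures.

48.3 °C

54.94 °C − 6.6 °C = 48.34 °C.
Addition/subtraction keeps the fewest decimal places: 54.94 → 2 decimal places, 6.6 → 1 decimal place; limit is 1.
Rounded to 1 decimal place: 48.3 °C.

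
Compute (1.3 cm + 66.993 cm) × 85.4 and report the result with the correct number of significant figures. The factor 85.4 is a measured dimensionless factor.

5.83 × 10³ cm

1.3 cm + 66.993 cm = 68.293 cm; the sum is limited to 1 decimal place (3 s.f.).
Carrying full precision, 68.293 × 85.4 = 5832.2222 cm; 85.4 has 3 s.f., so the result keeps min(3, 3) = 3 s.f.
Rounded to 3 significant figures: 5.83 × 10³ cm.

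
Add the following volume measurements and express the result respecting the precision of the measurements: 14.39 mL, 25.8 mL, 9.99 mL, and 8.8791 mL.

59.1 mL

14.39 mL + 25.8 mL + 9.99 mL + 8.8791 mL = 59.0591 mL.
Addition/subtraction keeps the fewest decimal places: 14.39 → 2 decimal places, 25.8 → 1 decimal place, 9.99 → 2 decimal places, 8.8791 → 4 decimal places; limit is 1.
Rounded to 1 decimal place: 59.1 mL.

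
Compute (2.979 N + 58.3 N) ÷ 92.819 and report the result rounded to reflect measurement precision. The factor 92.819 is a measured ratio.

2.979 N + 58.3 N = 61.279 N; the sum is limited to 1 decimal place (3 s.f.).
Carrying full precision, 61.279 ÷ 92.819 = 0.660198881694… N; 92.819 has 5 s.f., so the result keeps min(3, 5) = 3 s.f.
Rounded to 3 significant figures: 0.660 N.

0.660 N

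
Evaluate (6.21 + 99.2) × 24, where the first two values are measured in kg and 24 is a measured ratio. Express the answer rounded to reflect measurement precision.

6.21 kg + 99.2 kg = 105.41 kg; the sum is limited to 1 decimal place (4 s.f.).
Carrying full precision, 105.41 × 24 = 2529.84 kg; 24 has 2 s.f., so the result keeps min(4, 2) = 2 s.f.
Rounded to 2 significant figures: 2.5 × 10^3 kg.

2.5 × 10^3 kg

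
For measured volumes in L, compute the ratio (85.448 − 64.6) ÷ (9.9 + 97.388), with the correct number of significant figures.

1.94 × 10⁻¹

85.448 − 64.6 = 20.848, limited to 1 d.p. → 3 s.f.; 9.9 + 97.388 = 107.288, limited to 1 d.p. → 4 s.f.
Carrying full precision, 20.848 ÷ 107.288 = 0.194318097084…; keep min(3, 4) = 3 s.f.
Rounded to 3 significant figures: 1.94 × 10⁻¹.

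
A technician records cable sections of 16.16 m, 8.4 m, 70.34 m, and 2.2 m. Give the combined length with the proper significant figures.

16.16 m + 8.4 m + 70.34 m + 2.2 m = 97.10 m.
Addition/subtraction keeps the fewest decimal places: 16.16 → 2 decimal places, 8.4 → 1 decimal place, 70.34 → 2 decimal places, 2.2 → 1 decimal place; limit is 1.
Rounded to 1 decimal place: 97.1 m.

97.1 m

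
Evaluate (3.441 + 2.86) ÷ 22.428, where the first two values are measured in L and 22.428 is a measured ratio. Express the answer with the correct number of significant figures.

3.441 L + 2.86 L = 6.301 L; the sum is limited to 2 decimal places (3 s.f.).
Carrying full precision, 6.301 ÷ 22.428 = 0.280943463528… L; 22.428 has 5 s.f., so the result keeps min(3, 5) = 3 s.f.
Rounded to 3 significant figures: 0.281 L.

0.281 L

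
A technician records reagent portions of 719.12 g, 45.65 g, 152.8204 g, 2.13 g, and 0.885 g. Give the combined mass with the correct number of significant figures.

920.61 g

719.12 g + 45.65 g + 152.8204 g + 2.13 g + 0.885 g = 920.6054 g.
Addition/subtraction keeps the fewest decimal places: 719.12 → 2 decimal places, 45.65 → 2 decimal places, 152.8204 → 4 decimal places, 2.13 → 2 decimal places, 0.885 → 3 decimal places; limit is 2.
Rounded to 2 decimal places: 920.61 g.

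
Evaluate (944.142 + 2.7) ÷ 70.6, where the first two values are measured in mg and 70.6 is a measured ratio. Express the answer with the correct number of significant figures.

13.4 mg

944.142 mg + 2.7 mg = 946.842 mg; the sum is limited to 1 decimal place (4 s.f.).
Carrying full precision, 946.842 ÷ 70.6 = 13.4113597734… mg; 70.6 has 3 s.f., so the result keeps min(4, 3) = 3 s.f.
Rounded to 3 significant figures: 13.4 mg.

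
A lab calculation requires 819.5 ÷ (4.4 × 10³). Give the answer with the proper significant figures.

819.5 ÷ (4.4 × 10³) = 0.18625
Multiplication/division keeps the fewest significant figures: 819.5 → 4 s.f., 4.4 × 10³ → 2 s.f.; limit is 2.
Rounded to 2 significant figures: 0.19.

0.19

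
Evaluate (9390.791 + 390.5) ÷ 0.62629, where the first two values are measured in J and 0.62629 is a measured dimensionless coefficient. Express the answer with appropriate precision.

9390.791 J + 390.5 J = 9781.291 J; the sum is limited to 1 decimal place (5 s.f.).
Carrying full precision, 9781.291 ÷ 0.62629 = 15617.8303981… J; 0.62629 has 5 s.f., so the result keeps min(5, 5) = 5 s.f.
Rounded to 5 significant figures: 1.5618 × 10⁴ J.

1.5618 × 10⁴ J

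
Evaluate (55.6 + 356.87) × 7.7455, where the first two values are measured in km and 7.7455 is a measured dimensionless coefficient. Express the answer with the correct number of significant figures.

3195 km

55.6 km + 356.87 km = 412.47 km; the sum is limited to 1 decimal place (4 s.f.).
Carrying full precision, 412.47 × 7.7455 = 3194.786385 km; 7.7455 has 5 s.f., so the result keeps min(4, 5) = 4 s.f.
Rounded to 4 significant figures: 3195 km.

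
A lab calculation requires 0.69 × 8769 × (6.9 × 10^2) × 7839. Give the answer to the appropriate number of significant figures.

0.69 × 8769 × (6.9 × 10^2) × 7839 = 3.27272049351 × 10^10
Multiplication/division keeps the fewest significant figures: 0.69 → 2 s.f., 8769 → 4 s.f., 6.9 × 10^2 → 2 s.f., 7839 → 4 s.f.; limit is 2.
Rounded to 2 significant figures: 3.3 × 10^10.

3.3 × 10^10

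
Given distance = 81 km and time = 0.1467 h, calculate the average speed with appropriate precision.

5.5 × 10² km/h

average speed = 81 km ÷ 0.1467 h = 552.147239264… km/h.
81 has 2 significant figures; 0.1467 has 4.
Division/multiplication keeps the fewest: 2 significant figures.
Rounded: 5.5 × 10² km/h.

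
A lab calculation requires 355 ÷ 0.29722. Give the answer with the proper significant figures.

355 ÷ 0.29722 = 1194.40145347…
Multiplication/division keeps the fewest significant figures: 355 → 3 s.f., 0.29722 → 5 s.f.; limit is 3.
Rounded to 3 significant figures: 1.19 × 10^3.

1.19 × 10^3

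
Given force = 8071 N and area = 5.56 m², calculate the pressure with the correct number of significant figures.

pressure = 8071 N ÷ 5.56 m² = 1451.61870504… Pa.
8071 has 4 significant figures; 5.56 has 3.
Division/multiplication keeps the fewest: 3 significant figures.
Rounded: 1.45 × 10³ Pa.

1.45 × 10³ Pa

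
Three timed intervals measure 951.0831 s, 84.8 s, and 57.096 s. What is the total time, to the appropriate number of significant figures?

951.0831 s + 84.8 s + 57.096 s = 1092.9791 s.
Addition/subtraction keeps the fewest decimal places: 951.0831 → 4 decimal places, 84.8 → 1 decimal place, 57.096 → 3 decimal places; limit is 1.
Rounded to 1 decimal place: 1093.0 s.

1093.0 s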